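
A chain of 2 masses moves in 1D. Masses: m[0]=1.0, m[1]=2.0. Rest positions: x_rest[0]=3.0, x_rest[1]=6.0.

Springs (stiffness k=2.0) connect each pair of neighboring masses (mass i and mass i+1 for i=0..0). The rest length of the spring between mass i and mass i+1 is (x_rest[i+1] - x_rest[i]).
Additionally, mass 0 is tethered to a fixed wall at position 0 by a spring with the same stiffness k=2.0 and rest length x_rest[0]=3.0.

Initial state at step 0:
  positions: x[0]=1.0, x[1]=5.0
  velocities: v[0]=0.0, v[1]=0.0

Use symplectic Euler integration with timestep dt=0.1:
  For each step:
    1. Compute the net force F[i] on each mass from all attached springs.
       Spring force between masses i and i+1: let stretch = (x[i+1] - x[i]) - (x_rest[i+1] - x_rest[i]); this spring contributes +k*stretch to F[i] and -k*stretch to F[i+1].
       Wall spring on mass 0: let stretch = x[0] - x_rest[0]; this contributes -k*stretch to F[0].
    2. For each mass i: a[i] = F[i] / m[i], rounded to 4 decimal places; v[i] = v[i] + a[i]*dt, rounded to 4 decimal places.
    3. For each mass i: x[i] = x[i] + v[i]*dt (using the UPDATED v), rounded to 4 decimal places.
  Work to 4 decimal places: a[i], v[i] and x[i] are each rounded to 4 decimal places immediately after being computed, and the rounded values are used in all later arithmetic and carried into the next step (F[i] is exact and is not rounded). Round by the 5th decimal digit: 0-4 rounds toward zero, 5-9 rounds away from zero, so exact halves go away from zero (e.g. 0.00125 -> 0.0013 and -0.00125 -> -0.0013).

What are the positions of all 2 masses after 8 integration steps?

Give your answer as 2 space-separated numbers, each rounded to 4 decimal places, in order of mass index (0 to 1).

Answer: 2.6658 4.7725

Derivation:
Step 0: x=[1.0000 5.0000] v=[0.0000 0.0000]
Step 1: x=[1.0600 4.9900] v=[0.6000 -0.1000]
Step 2: x=[1.1774 4.9707] v=[1.1740 -0.1930]
Step 3: x=[1.3471 4.9435] v=[1.6972 -0.2723]
Step 4: x=[1.5618 4.9103] v=[2.1471 -0.3319]
Step 5: x=[1.8122 4.8736] v=[2.5044 -0.3668]
Step 6: x=[2.0876 4.8363] v=[2.7542 -0.3729]
Step 7: x=[2.3762 4.8015] v=[2.8864 -0.3478]
Step 8: x=[2.6658 4.7725] v=[2.8962 -0.2903]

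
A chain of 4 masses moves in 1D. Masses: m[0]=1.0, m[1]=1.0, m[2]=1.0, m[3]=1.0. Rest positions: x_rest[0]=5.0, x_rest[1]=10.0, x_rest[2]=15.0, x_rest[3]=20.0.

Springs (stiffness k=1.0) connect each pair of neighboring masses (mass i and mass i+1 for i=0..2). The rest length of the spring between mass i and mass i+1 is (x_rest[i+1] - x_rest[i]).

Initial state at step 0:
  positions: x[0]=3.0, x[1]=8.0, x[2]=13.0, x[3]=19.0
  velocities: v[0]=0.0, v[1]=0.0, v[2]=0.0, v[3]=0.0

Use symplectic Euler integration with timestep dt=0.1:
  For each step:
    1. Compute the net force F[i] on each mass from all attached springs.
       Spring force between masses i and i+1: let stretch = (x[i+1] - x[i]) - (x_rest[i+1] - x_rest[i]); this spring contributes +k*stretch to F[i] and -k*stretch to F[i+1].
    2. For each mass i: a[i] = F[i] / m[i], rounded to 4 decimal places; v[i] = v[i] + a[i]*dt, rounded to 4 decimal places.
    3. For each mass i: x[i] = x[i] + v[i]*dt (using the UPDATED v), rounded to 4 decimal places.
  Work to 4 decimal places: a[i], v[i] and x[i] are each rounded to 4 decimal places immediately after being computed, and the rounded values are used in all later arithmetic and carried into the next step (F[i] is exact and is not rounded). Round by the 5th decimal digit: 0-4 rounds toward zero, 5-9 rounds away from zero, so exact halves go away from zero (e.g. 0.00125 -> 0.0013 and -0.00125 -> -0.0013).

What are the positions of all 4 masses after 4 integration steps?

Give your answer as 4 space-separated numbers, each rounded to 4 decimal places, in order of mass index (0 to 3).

Step 0: x=[3.0000 8.0000 13.0000 19.0000] v=[0.0000 0.0000 0.0000 0.0000]
Step 1: x=[3.0000 8.0000 13.0100 18.9900] v=[0.0000 0.0000 0.1000 -0.1000]
Step 2: x=[3.0000 8.0001 13.0297 18.9702] v=[0.0000 0.0010 0.1970 -0.1980]
Step 3: x=[3.0000 8.0005 13.0585 18.9410] v=[0.0000 0.0040 0.2881 -0.2921]
Step 4: x=[3.0000 8.0015 13.0956 18.9030] v=[0.0001 0.0098 0.3706 -0.3804]

Answer: 3.0000 8.0015 13.0956 18.9030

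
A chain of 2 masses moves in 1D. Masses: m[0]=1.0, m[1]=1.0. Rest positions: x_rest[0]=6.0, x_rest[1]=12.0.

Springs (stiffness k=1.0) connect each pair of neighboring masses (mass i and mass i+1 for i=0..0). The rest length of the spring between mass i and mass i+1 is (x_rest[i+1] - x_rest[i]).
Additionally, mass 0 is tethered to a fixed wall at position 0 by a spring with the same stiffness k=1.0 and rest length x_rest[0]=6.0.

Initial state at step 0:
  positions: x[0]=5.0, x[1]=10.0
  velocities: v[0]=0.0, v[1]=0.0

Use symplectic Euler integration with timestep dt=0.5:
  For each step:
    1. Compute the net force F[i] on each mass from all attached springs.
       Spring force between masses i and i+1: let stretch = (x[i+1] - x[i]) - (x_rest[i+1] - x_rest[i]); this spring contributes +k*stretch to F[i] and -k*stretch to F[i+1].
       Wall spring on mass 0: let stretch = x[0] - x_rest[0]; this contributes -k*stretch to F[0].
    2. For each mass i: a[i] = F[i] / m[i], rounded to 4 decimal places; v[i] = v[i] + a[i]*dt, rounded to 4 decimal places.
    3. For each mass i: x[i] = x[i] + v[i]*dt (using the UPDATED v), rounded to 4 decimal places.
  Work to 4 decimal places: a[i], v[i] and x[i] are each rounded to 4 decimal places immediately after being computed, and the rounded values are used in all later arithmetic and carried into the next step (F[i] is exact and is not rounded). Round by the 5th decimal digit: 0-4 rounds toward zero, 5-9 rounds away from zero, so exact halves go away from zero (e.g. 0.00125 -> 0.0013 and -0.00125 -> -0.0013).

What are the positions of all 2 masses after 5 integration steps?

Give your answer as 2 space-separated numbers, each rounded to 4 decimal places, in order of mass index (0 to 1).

Step 0: x=[5.0000 10.0000] v=[0.0000 0.0000]
Step 1: x=[5.0000 10.2500] v=[0.0000 0.5000]
Step 2: x=[5.0625 10.6875] v=[0.1250 0.8750]
Step 3: x=[5.2657 11.2188] v=[0.4063 1.0625]
Step 4: x=[5.6407 11.7618] v=[0.7500 1.0860]
Step 5: x=[6.1358 12.2746] v=[0.9902 1.0255]

Answer: 6.1358 12.2746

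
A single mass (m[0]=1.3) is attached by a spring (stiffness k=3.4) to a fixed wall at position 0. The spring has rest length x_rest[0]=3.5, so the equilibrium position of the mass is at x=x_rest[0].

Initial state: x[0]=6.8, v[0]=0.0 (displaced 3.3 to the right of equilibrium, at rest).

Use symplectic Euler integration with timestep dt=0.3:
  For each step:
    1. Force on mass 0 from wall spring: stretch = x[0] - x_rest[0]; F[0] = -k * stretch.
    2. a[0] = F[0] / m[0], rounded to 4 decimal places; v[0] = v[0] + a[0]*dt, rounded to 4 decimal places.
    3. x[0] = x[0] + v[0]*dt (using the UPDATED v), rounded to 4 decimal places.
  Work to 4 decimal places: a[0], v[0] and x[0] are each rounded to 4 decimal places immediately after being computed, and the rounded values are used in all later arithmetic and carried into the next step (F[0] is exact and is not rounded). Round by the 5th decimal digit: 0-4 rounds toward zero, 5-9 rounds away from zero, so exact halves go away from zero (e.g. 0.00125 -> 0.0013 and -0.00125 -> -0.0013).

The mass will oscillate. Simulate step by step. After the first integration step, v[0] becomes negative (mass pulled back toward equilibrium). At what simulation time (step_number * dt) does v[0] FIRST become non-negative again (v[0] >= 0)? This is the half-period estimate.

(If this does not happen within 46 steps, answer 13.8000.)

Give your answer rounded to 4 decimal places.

Answer: 2.1000

Derivation:
Step 0: x=[6.8000] v=[0.0000]
Step 1: x=[6.0232] v=[-2.5892]
Step 2: x=[4.6525] v=[-4.5689]
Step 3: x=[3.0105] v=[-5.4732]
Step 4: x=[1.4838] v=[-5.0891]
Step 5: x=[0.4316] v=[-3.5072]
Step 6: x=[0.1017] v=[-1.0997]
Step 7: x=[0.5717] v=[1.5667]
First v>=0 after going negative at step 7, time=2.1000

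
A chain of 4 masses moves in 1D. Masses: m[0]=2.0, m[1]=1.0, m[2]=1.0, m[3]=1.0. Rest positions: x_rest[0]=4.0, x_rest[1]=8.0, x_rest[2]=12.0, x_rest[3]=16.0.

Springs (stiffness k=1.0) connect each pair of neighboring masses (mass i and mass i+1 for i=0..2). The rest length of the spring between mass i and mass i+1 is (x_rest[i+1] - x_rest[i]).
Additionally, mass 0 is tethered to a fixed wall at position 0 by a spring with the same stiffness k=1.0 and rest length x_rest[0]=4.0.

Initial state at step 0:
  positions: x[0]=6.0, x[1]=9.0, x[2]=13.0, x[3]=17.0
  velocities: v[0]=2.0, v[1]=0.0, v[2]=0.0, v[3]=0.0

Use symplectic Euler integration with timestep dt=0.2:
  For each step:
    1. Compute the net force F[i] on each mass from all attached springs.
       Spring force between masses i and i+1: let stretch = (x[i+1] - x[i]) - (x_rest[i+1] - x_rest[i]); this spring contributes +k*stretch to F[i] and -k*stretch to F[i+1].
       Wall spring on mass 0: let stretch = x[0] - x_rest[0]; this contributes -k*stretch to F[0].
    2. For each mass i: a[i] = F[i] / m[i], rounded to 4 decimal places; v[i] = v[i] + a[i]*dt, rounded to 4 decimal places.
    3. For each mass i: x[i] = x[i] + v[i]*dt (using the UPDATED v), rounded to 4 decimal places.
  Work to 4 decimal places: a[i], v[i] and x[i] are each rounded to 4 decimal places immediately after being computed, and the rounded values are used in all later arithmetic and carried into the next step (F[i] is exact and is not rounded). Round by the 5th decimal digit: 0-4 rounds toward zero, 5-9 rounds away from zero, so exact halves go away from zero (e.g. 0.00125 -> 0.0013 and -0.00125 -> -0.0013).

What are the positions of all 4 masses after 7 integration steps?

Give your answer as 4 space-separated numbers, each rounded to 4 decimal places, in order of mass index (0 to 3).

Step 0: x=[6.0000 9.0000 13.0000 17.0000] v=[2.0000 0.0000 0.0000 0.0000]
Step 1: x=[6.3400 9.0400 13.0000 17.0000] v=[1.7000 0.2000 0.0000 0.0000]
Step 2: x=[6.6072 9.1304 13.0016 17.0000] v=[1.3360 0.4520 0.0080 0.0000]
Step 3: x=[6.7927 9.2747 13.0083 17.0001] v=[0.9276 0.7216 0.0334 0.0003]
Step 4: x=[6.8920 9.4691 13.0253 17.0005] v=[0.4965 0.9719 0.0850 0.0019]
Step 5: x=[6.9050 9.7026 13.0591 17.0019] v=[0.0650 1.1677 0.1688 0.0069]
Step 6: x=[6.8359 9.9585 13.1163 17.0056] v=[-0.3457 1.2795 0.2861 0.0183]
Step 7: x=[6.6925 10.2158 13.2028 17.0137] v=[-0.7170 1.2865 0.4324 0.0404]

Answer: 6.6925 10.2158 13.2028 17.0137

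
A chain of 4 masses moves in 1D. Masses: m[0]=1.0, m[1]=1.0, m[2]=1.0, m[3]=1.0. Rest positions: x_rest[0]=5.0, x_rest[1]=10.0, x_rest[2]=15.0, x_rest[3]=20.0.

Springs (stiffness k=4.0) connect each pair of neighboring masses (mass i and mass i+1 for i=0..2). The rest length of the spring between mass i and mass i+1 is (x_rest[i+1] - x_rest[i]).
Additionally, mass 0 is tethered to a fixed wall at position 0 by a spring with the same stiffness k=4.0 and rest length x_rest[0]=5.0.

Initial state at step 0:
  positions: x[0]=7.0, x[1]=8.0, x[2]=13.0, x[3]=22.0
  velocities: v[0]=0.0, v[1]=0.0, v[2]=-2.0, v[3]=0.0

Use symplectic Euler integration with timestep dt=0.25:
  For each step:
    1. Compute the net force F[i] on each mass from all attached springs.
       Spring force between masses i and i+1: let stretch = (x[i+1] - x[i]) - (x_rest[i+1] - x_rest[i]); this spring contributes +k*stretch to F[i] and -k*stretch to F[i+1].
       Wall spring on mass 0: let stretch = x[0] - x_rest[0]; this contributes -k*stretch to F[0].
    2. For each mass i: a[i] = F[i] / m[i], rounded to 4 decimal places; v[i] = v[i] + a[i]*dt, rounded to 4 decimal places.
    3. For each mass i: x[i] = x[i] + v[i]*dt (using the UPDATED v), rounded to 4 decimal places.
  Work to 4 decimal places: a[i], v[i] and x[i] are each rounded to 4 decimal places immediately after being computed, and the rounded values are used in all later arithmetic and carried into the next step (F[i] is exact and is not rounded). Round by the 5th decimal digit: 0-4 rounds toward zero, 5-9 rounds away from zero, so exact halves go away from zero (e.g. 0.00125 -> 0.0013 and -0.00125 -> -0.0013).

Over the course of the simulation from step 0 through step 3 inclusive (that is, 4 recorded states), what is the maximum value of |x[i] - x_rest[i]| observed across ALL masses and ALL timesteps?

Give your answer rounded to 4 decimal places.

Answer: 2.6875

Derivation:
Step 0: x=[7.0000 8.0000 13.0000 22.0000] v=[0.0000 0.0000 -2.0000 0.0000]
Step 1: x=[5.5000 9.0000 13.5000 21.0000] v=[-6.0000 4.0000 2.0000 -4.0000]
Step 2: x=[3.5000 10.2500 14.7500 19.3750] v=[-8.0000 5.0000 5.0000 -6.5000]
Step 3: x=[2.3125 10.9375 16.0313 17.8438] v=[-4.7500 2.7500 5.1250 -6.1250]
Max displacement = 2.6875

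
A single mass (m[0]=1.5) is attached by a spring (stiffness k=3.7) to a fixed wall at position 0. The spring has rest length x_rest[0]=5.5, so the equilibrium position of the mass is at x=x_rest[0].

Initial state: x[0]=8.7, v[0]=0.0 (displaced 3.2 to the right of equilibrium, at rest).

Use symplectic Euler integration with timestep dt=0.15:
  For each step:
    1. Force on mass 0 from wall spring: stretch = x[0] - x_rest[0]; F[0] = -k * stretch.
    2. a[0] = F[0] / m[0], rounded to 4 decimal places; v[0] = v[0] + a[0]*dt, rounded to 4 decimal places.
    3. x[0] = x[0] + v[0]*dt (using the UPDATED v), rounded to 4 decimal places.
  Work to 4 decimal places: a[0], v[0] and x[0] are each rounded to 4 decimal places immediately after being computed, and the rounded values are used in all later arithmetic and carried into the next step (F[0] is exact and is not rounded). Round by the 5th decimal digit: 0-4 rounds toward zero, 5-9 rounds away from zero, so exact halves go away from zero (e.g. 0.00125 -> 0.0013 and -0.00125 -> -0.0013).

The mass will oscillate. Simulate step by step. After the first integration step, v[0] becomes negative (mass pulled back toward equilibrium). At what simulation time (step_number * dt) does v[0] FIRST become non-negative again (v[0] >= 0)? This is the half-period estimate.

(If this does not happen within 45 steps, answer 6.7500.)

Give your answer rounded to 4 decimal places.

Step 0: x=[8.7000] v=[0.0000]
Step 1: x=[8.5224] v=[-1.1840]
Step 2: x=[8.1771] v=[-2.3023]
Step 3: x=[7.6832] v=[-3.2928]
Step 4: x=[7.0681] v=[-4.1006]
Step 5: x=[6.3660] v=[-4.6808]
Step 6: x=[5.6158] v=[-5.0012]
Step 7: x=[4.8592] v=[-5.0440]
Step 8: x=[4.1382] v=[-4.8069]
Step 9: x=[3.4928] v=[-4.3030]
Step 10: x=[2.9588] v=[-3.5603]
Step 11: x=[2.5658] v=[-2.6201]
Step 12: x=[2.3356] v=[-1.5344]
Step 13: x=[2.2811] v=[-0.3636]
Step 14: x=[2.4052] v=[0.8274]
First v>=0 after going negative at step 14, time=2.1000

Answer: 2.1000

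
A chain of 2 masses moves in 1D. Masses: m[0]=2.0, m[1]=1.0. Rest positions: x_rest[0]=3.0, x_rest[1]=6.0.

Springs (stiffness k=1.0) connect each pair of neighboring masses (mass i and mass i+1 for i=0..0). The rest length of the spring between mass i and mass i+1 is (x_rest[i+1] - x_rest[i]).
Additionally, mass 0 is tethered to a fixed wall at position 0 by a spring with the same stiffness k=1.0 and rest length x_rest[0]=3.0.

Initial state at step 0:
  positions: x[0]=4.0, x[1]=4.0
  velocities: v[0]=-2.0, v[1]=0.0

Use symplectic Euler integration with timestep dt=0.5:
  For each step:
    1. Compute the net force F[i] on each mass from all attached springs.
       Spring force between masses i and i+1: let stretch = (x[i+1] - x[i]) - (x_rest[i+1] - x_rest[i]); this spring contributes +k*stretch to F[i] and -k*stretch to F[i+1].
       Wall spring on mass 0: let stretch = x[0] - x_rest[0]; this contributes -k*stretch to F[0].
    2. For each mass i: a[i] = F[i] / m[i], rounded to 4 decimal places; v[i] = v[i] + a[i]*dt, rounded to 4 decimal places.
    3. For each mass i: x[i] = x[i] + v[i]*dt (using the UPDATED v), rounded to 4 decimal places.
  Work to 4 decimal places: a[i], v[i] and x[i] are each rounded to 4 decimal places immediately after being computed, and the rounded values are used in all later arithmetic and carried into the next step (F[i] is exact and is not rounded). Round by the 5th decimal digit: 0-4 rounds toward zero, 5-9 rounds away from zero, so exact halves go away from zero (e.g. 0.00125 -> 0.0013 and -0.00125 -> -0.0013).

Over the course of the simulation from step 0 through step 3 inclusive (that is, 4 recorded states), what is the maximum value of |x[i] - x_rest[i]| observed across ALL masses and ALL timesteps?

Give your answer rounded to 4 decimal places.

Answer: 3.0937

Derivation:
Step 0: x=[4.0000 4.0000] v=[-2.0000 0.0000]
Step 1: x=[2.5000 4.7500] v=[-3.0000 1.5000]
Step 2: x=[0.9688 5.6875] v=[-3.0625 1.8750]
Step 3: x=[-0.0937 6.1954] v=[-2.1250 1.0157]
Max displacement = 3.0937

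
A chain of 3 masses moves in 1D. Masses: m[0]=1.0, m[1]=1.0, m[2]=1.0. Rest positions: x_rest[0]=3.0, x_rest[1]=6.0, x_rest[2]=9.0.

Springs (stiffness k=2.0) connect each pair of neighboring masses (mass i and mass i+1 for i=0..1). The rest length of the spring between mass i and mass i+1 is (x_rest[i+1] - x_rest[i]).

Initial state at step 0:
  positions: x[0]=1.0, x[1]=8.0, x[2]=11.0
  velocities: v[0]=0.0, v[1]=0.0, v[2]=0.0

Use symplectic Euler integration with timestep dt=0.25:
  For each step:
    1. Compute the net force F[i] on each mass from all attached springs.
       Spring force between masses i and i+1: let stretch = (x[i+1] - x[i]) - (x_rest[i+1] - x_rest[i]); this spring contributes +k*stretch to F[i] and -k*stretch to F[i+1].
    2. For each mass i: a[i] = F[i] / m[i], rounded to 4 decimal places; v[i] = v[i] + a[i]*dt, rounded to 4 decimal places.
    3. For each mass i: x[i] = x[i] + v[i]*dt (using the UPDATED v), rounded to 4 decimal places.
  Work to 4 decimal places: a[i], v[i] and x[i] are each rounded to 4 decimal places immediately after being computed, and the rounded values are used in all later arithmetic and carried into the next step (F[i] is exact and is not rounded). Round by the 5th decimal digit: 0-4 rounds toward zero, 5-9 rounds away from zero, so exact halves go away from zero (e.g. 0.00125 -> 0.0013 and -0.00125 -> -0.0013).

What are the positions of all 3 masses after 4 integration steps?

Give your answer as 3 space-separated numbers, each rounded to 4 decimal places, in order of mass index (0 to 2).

Answer: 4.3848 5.3467 10.2686

Derivation:
Step 0: x=[1.0000 8.0000 11.0000] v=[0.0000 0.0000 0.0000]
Step 1: x=[1.5000 7.5000 11.0000] v=[2.0000 -2.0000 0.0000]
Step 2: x=[2.3750 6.6875 10.9375] v=[3.5000 -3.2500 -0.2500]
Step 3: x=[3.4141 5.8672 10.7188] v=[4.1563 -3.2813 -0.8750]
Step 4: x=[4.3848 5.3467 10.2686] v=[3.8829 -2.0821 -1.8008]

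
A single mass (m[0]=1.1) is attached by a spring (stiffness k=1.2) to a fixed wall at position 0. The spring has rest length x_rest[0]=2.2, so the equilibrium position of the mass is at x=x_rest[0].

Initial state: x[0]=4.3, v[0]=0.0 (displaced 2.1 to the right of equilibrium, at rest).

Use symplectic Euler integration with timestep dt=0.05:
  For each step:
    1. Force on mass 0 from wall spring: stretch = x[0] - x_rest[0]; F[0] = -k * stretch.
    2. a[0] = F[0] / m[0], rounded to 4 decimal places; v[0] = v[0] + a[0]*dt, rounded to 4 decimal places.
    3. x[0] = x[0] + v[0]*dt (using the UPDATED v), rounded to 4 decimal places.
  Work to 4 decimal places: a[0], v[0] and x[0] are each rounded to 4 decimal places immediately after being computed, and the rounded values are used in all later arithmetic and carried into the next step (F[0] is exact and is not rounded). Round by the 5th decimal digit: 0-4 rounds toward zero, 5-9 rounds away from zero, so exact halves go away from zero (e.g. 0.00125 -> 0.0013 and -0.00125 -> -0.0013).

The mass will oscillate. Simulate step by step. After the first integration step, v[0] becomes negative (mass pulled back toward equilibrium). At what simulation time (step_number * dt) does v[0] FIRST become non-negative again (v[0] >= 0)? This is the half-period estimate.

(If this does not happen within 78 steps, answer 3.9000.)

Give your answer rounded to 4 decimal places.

Step 0: x=[4.3000] v=[0.0000]
Step 1: x=[4.2943] v=[-0.1145]
Step 2: x=[4.2829] v=[-0.2287]
Step 3: x=[4.2658] v=[-0.3423]
Step 4: x=[4.2431] v=[-0.4550]
Step 5: x=[4.2148] v=[-0.5664]
Step 6: x=[4.1810] v=[-0.6763]
Step 7: x=[4.1418] v=[-0.7844]
Step 8: x=[4.0973] v=[-0.8903]
Step 9: x=[4.0476] v=[-0.9938]
Step 10: x=[3.9929] v=[-1.0946]
Step 11: x=[3.9333] v=[-1.1924]
Step 12: x=[3.8690] v=[-1.2869]
Step 13: x=[3.8001] v=[-1.3779]
Step 14: x=[3.7268] v=[-1.4652]
Step 15: x=[3.6494] v=[-1.5485]
Step 16: x=[3.5680] v=[-1.6276]
Step 17: x=[3.4829] v=[-1.7022]
Step 18: x=[3.3943] v=[-1.7722]
Step 19: x=[3.3024] v=[-1.8373]
Step 20: x=[3.2075] v=[-1.8974]
Step 21: x=[3.1099] v=[-1.9524]
Step 22: x=[3.0098] v=[-2.0020]
Step 23: x=[2.9075] v=[-2.0462]
Step 24: x=[2.8033] v=[-2.0848]
Step 25: x=[2.6974] v=[-2.1177]
Step 26: x=[2.5902] v=[-2.1448]
Step 27: x=[2.4819] v=[-2.1661]
Step 28: x=[2.3728] v=[-2.1815]
Step 29: x=[2.2633] v=[-2.1909]
Step 30: x=[2.1536] v=[-2.1944]
Step 31: x=[2.0440] v=[-2.1919]
Step 32: x=[1.9348] v=[-2.1834]
Step 33: x=[1.8264] v=[-2.1689]
Step 34: x=[1.7190] v=[-2.1485]
Step 35: x=[1.6129] v=[-2.1223]
Step 36: x=[1.5084] v=[-2.0903]
Step 37: x=[1.4058] v=[-2.0526]
Step 38: x=[1.3053] v=[-2.0093]
Step 39: x=[1.2073] v=[-1.9605]
Step 40: x=[1.1120] v=[-1.9064]
Step 41: x=[1.0196] v=[-1.8471]
Step 42: x=[0.9305] v=[-1.7827]
Step 43: x=[0.8448] v=[-1.7135]
Step 44: x=[0.7628] v=[-1.6396]
Step 45: x=[0.6847] v=[-1.5612]
Step 46: x=[0.6108] v=[-1.4785]
Step 47: x=[0.5412] v=[-1.3918]
Step 48: x=[0.4761] v=[-1.3013]
Step 49: x=[0.4157] v=[-1.2073]
Step 50: x=[0.3602] v=[-1.1100]
Step 51: x=[0.3097] v=[-1.0096]
Step 52: x=[0.2644] v=[-0.9065]
Step 53: x=[0.2244] v=[-0.8009]
Step 54: x=[0.1897] v=[-0.6931]
Step 55: x=[0.1605] v=[-0.5834]
Step 56: x=[0.1369] v=[-0.4722]
Step 57: x=[0.1189] v=[-0.3597]
Step 58: x=[0.1066] v=[-0.2462]
Step 59: x=[0.1000] v=[-0.1320]
Step 60: x=[0.0991] v=[-0.0175]
Step 61: x=[0.1040] v=[0.0971]
First v>=0 after going negative at step 61, time=3.0500

Answer: 3.0500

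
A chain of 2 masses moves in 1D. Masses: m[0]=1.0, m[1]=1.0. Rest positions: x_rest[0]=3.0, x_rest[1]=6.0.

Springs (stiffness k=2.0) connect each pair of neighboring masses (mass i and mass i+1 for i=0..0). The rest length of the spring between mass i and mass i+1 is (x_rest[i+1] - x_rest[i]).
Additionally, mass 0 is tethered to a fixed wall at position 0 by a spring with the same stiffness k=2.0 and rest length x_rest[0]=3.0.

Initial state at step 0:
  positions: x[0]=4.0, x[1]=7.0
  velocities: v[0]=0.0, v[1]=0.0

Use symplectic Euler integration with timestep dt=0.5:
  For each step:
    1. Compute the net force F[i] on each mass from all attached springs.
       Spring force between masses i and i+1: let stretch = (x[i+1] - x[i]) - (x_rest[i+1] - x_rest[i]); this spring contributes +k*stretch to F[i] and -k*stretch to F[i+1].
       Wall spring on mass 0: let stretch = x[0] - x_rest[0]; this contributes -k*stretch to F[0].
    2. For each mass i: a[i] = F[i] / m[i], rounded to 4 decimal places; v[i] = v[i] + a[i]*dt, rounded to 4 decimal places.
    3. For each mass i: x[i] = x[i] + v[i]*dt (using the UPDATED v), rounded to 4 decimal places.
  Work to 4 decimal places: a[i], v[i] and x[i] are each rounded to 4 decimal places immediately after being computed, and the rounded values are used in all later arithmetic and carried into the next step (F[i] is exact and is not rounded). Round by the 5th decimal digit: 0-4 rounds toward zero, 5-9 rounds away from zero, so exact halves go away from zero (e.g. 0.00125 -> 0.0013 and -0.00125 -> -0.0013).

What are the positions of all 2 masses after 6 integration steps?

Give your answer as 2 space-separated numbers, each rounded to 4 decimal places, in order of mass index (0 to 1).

Step 0: x=[4.0000 7.0000] v=[0.0000 0.0000]
Step 1: x=[3.5000 7.0000] v=[-1.0000 0.0000]
Step 2: x=[3.0000 6.7500] v=[-1.0000 -0.5000]
Step 3: x=[2.8750 6.1250] v=[-0.2500 -1.2500]
Step 4: x=[2.9375 5.3750] v=[0.1250 -1.5000]
Step 5: x=[2.7500 4.9063] v=[-0.3750 -0.9375]
Step 6: x=[2.2657 4.8594] v=[-0.9687 -0.0938]

Answer: 2.2657 4.8594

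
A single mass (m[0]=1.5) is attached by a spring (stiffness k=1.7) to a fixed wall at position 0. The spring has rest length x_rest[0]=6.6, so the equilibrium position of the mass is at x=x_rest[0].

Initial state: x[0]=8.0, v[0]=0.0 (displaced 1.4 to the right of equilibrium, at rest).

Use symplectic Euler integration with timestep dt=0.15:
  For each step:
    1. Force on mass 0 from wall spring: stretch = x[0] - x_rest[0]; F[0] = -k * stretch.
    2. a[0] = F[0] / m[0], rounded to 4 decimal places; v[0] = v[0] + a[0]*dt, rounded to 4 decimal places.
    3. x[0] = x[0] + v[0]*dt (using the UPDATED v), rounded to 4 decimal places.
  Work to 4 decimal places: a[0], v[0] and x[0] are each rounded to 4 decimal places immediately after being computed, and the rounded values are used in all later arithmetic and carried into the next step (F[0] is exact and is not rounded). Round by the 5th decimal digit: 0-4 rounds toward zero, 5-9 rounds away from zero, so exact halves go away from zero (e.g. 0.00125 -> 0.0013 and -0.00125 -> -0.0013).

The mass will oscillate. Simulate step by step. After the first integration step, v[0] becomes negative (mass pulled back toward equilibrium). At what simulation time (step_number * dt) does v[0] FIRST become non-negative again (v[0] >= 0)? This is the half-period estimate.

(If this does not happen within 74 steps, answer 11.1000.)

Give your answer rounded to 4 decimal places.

Step 0: x=[8.0000] v=[0.0000]
Step 1: x=[7.9643] v=[-0.2380]
Step 2: x=[7.8938] v=[-0.4699]
Step 3: x=[7.7903] v=[-0.6898]
Step 4: x=[7.6565] v=[-0.8922]
Step 5: x=[7.4957] v=[-1.0718]
Step 6: x=[7.3121] v=[-1.2241]
Step 7: x=[7.1103] v=[-1.3452]
Step 8: x=[6.8955] v=[-1.4319]
Step 9: x=[6.6732] v=[-1.4821]
Step 10: x=[6.4490] v=[-1.4946]
Step 11: x=[6.2287] v=[-1.4689]
Step 12: x=[6.0178] v=[-1.4058]
Step 13: x=[5.8218] v=[-1.3068]
Step 14: x=[5.6456] v=[-1.1745]
Step 15: x=[5.4938] v=[-1.0122]
Step 16: x=[5.3702] v=[-0.8241]
Step 17: x=[5.2780] v=[-0.6150]
Step 18: x=[5.2195] v=[-0.3903]
Step 19: x=[5.1962] v=[-0.1556]
Step 20: x=[5.2087] v=[0.0831]
First v>=0 after going negative at step 20, time=3.0000

Answer: 3.0000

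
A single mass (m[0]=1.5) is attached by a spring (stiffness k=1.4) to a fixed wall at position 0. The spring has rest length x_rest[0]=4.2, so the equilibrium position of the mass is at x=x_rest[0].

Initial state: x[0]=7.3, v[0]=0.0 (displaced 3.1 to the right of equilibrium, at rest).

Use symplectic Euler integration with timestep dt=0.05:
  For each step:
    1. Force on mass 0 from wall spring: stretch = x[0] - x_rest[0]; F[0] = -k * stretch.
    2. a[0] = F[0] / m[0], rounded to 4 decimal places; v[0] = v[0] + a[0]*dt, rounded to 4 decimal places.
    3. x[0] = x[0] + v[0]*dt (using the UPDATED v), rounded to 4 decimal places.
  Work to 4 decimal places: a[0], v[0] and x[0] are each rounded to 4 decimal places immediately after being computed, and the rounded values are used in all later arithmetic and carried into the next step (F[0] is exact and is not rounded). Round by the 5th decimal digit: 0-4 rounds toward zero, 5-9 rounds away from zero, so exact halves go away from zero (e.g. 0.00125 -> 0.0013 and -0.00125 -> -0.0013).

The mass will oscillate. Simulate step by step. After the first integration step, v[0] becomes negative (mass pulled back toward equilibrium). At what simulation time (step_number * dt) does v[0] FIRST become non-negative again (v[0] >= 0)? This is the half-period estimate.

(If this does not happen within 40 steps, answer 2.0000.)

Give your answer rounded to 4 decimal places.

Answer: 2.0000

Derivation:
Step 0: x=[7.3000] v=[0.0000]
Step 1: x=[7.2928] v=[-0.1447]
Step 2: x=[7.2784] v=[-0.2890]
Step 3: x=[7.2568] v=[-0.4327]
Step 4: x=[7.2280] v=[-0.5754]
Step 5: x=[7.1922] v=[-0.7167]
Step 6: x=[7.1494] v=[-0.8563]
Step 7: x=[7.0997] v=[-0.9939]
Step 8: x=[7.0432] v=[-1.1292]
Step 9: x=[6.9801] v=[-1.2619]
Step 10: x=[6.9105] v=[-1.3916]
Step 11: x=[6.8346] v=[-1.5181]
Step 12: x=[6.7525] v=[-1.6411]
Step 13: x=[6.6645] v=[-1.7602]
Step 14: x=[6.5707] v=[-1.8752]
Step 15: x=[6.4714] v=[-1.9858]
Step 16: x=[6.3668] v=[-2.0918]
Step 17: x=[6.2572] v=[-2.1929]
Step 18: x=[6.1428] v=[-2.2889]
Step 19: x=[6.0238] v=[-2.3796]
Step 20: x=[5.9006] v=[-2.4647]
Step 21: x=[5.7734] v=[-2.5441]
Step 22: x=[5.6425] v=[-2.6175]
Step 23: x=[5.5083] v=[-2.6848]
Step 24: x=[5.3710] v=[-2.7459]
Step 25: x=[5.2310] v=[-2.8005]
Step 26: x=[5.0886] v=[-2.8486]
Step 27: x=[4.9441] v=[-2.8901]
Step 28: x=[4.7979] v=[-2.9248]
Step 29: x=[4.6503] v=[-2.9527]
Step 30: x=[4.5016] v=[-2.9737]
Step 31: x=[4.3522] v=[-2.9878]
Step 32: x=[4.2025] v=[-2.9949]
Step 33: x=[4.0528] v=[-2.9950]
Step 34: x=[3.9034] v=[-2.9881]
Step 35: x=[3.7547] v=[-2.9743]
Step 36: x=[3.6070] v=[-2.9535]
Step 37: x=[3.4607] v=[-2.9258]
Step 38: x=[3.3161] v=[-2.8913]
Step 39: x=[3.1736] v=[-2.8501]
Step 40: x=[3.0335] v=[-2.8022]
v[0] did not become non-negative within 40 steps; using fallback time=2.0000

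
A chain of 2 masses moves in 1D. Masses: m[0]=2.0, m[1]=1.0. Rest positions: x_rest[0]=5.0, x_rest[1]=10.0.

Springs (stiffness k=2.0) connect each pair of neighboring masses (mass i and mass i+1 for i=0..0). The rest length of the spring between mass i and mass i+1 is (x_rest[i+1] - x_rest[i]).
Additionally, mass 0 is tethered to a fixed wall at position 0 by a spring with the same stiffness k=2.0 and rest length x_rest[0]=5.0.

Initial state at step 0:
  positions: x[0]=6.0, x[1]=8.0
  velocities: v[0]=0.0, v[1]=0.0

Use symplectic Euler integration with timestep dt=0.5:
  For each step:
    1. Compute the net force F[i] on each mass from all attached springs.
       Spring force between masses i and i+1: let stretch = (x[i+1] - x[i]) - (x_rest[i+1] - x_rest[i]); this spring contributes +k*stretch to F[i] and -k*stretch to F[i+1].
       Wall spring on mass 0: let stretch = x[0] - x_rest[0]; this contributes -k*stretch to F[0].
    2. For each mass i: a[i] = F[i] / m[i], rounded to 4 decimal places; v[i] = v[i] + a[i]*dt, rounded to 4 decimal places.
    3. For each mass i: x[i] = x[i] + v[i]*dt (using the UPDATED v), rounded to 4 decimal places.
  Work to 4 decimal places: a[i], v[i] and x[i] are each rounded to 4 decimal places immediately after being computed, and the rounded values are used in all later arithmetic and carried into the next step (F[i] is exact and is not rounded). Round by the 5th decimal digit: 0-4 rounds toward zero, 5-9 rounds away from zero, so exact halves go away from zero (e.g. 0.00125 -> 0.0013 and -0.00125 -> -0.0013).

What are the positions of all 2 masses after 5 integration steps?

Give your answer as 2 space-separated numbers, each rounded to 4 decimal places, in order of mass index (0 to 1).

Answer: 5.8439 9.1173

Derivation:
Step 0: x=[6.0000 8.0000] v=[0.0000 0.0000]
Step 1: x=[5.0000 9.5000] v=[-2.0000 3.0000]
Step 2: x=[3.8750 11.2500] v=[-2.2500 3.5000]
Step 3: x=[3.6250 11.8125] v=[-0.5000 1.1250]
Step 4: x=[4.5157 10.7813] v=[1.7813 -2.0625]
Step 5: x=[5.8439 9.1173] v=[2.6563 -3.3281]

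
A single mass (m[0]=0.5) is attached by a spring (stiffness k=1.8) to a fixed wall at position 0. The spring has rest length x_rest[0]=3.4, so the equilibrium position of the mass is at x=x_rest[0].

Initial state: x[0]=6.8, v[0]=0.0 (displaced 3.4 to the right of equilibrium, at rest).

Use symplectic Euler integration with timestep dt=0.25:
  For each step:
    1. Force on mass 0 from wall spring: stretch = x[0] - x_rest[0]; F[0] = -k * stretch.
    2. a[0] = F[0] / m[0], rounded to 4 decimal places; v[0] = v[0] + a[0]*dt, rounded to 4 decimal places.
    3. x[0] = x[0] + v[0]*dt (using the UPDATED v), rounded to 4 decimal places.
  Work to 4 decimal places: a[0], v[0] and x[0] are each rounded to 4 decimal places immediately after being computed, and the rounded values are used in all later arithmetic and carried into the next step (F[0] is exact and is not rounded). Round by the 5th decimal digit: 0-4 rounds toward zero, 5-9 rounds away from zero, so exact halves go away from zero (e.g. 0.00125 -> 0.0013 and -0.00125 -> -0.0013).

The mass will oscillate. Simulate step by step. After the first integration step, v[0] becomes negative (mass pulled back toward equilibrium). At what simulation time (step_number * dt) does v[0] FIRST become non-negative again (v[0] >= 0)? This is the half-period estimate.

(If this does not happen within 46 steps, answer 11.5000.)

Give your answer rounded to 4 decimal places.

Answer: 1.7500

Derivation:
Step 0: x=[6.8000] v=[0.0000]
Step 1: x=[6.0350] v=[-3.0600]
Step 2: x=[4.6771] v=[-5.4315]
Step 3: x=[3.0319] v=[-6.5809]
Step 4: x=[1.4695] v=[-6.2496]
Step 5: x=[0.3415] v=[-4.5122]
Step 6: x=[-0.0984] v=[-1.7596]
Step 7: x=[0.2489] v=[1.3890]
First v>=0 after going negative at step 7, time=1.7500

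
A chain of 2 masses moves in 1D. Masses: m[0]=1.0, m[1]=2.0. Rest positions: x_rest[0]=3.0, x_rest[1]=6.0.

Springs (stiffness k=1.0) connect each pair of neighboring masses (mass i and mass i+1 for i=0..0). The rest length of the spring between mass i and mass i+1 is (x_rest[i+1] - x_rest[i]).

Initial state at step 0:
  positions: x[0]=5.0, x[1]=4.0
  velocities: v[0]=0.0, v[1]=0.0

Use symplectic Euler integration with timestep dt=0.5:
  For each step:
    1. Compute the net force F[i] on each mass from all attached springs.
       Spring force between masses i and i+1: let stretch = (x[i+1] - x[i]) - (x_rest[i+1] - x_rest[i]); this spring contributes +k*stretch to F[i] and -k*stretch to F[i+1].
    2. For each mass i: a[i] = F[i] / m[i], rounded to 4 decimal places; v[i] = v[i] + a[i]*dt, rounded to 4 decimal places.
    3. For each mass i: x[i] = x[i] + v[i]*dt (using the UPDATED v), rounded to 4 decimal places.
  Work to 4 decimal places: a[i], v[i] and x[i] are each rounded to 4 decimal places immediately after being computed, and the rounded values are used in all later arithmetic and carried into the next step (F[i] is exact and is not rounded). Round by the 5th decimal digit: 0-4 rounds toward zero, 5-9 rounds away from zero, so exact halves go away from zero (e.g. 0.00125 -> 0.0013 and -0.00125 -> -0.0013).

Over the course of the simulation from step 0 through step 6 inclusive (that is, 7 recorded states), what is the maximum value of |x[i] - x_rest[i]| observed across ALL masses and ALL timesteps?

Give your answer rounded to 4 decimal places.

Step 0: x=[5.0000 4.0000] v=[0.0000 0.0000]
Step 1: x=[4.0000 4.5000] v=[-2.0000 1.0000]
Step 2: x=[2.3750 5.3125] v=[-3.2500 1.6250]
Step 3: x=[0.7344 6.1329] v=[-3.2813 1.6407]
Step 4: x=[-0.3067 6.6535] v=[-2.0821 1.0411]
Step 5: x=[-0.3577 6.6791] v=[-0.1020 0.0511]
Step 6: x=[0.6005 6.2001] v=[1.9164 -0.9581]
Max displacement = 3.3577

Answer: 3.3577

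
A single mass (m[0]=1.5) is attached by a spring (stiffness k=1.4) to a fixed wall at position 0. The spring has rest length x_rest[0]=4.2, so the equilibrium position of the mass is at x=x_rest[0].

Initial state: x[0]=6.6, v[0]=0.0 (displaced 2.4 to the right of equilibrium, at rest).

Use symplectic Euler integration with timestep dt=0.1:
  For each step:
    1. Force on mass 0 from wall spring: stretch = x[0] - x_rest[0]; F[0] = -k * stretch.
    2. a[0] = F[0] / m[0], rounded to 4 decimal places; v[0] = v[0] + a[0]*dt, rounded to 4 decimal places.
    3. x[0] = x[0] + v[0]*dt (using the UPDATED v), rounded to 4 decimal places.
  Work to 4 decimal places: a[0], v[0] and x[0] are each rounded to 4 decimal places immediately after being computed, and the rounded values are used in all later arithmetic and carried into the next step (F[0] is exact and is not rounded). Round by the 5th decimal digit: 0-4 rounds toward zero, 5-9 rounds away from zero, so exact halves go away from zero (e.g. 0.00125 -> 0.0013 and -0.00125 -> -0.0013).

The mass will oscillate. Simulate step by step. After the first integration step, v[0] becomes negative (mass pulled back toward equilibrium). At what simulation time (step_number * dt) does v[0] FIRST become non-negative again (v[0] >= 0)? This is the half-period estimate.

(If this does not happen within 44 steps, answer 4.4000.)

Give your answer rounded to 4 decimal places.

Answer: 3.3000

Derivation:
Step 0: x=[6.6000] v=[0.0000]
Step 1: x=[6.5776] v=[-0.2240]
Step 2: x=[6.5330] v=[-0.4459]
Step 3: x=[6.4666] v=[-0.6637]
Step 4: x=[6.3791] v=[-0.8753]
Step 5: x=[6.2712] v=[-1.0787]
Step 6: x=[6.1440] v=[-1.2720]
Step 7: x=[5.9987] v=[-1.4534]
Step 8: x=[5.8366] v=[-1.6213]
Step 9: x=[5.6592] v=[-1.7741]
Step 10: x=[5.4682] v=[-1.9103]
Step 11: x=[5.2653] v=[-2.0287]
Step 12: x=[5.0525] v=[-2.1281]
Step 13: x=[4.8317] v=[-2.2077]
Step 14: x=[4.6050] v=[-2.2667]
Step 15: x=[4.3746] v=[-2.3045]
Step 16: x=[4.1425] v=[-2.3208]
Step 17: x=[3.9110] v=[-2.3154]
Step 18: x=[3.6822] v=[-2.2884]
Step 19: x=[3.4582] v=[-2.2401]
Step 20: x=[3.2411] v=[-2.1709]
Step 21: x=[3.0330] v=[-2.0814]
Step 22: x=[2.8358] v=[-1.9725]
Step 23: x=[2.6513] v=[-1.8452]
Step 24: x=[2.4812] v=[-1.7007]
Step 25: x=[2.3272] v=[-1.5403]
Step 26: x=[2.1907] v=[-1.3655]
Step 27: x=[2.0729] v=[-1.1780]
Step 28: x=[1.9750] v=[-0.9795]
Step 29: x=[1.8978] v=[-0.7718]
Step 30: x=[1.8421] v=[-0.5569]
Step 31: x=[1.8084] v=[-0.3368]
Step 32: x=[1.7970] v=[-0.1136]
Step 33: x=[1.8081] v=[0.1107]
First v>=0 after going negative at step 33, time=3.3000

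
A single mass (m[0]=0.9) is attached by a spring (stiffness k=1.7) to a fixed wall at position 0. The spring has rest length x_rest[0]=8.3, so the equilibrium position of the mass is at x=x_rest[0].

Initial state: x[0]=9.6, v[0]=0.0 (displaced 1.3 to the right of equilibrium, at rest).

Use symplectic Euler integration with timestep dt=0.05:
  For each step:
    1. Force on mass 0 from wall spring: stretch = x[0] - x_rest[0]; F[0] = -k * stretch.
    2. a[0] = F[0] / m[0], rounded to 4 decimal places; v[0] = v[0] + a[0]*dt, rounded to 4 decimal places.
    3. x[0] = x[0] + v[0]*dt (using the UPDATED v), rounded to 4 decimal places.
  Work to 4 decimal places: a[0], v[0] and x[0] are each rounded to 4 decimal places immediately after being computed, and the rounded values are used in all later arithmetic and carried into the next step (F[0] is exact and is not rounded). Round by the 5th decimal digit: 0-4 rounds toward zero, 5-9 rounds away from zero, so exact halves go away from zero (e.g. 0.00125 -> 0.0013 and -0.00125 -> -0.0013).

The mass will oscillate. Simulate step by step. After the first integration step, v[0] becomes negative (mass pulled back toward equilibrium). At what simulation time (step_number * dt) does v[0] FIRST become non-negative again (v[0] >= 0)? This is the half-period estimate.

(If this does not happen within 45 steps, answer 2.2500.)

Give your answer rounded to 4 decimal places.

Answer: 2.2500

Derivation:
Step 0: x=[9.6000] v=[0.0000]
Step 1: x=[9.5939] v=[-0.1228]
Step 2: x=[9.5817] v=[-0.2450]
Step 3: x=[9.5634] v=[-0.3661]
Step 4: x=[9.5391] v=[-0.4854]
Step 5: x=[9.5090] v=[-0.6024]
Step 6: x=[9.4732] v=[-0.7166]
Step 7: x=[9.4318] v=[-0.8274]
Step 8: x=[9.3851] v=[-0.9343]
Step 9: x=[9.3333] v=[-1.0368]
Step 10: x=[9.2766] v=[-1.1344]
Step 11: x=[9.2153] v=[-1.2266]
Step 12: x=[9.1497] v=[-1.3130]
Step 13: x=[9.0800] v=[-1.3933]
Step 14: x=[9.0067] v=[-1.4670]
Step 15: x=[8.9300] v=[-1.5337]
Step 16: x=[8.8503] v=[-1.5932]
Step 17: x=[8.7680] v=[-1.6452]
Step 18: x=[8.6835] v=[-1.6894]
Step 19: x=[8.5972] v=[-1.7256]
Step 20: x=[8.5095] v=[-1.7537]
Step 21: x=[8.4208] v=[-1.7735]
Step 22: x=[8.3316] v=[-1.7849]
Step 23: x=[8.2422] v=[-1.7879]
Step 24: x=[8.1531] v=[-1.7824]
Step 25: x=[8.0647] v=[-1.7685]
Step 26: x=[7.9774] v=[-1.7463]
Step 27: x=[7.8916] v=[-1.7158]
Step 28: x=[7.8077] v=[-1.6772]
Step 29: x=[7.7262] v=[-1.6307]
Step 30: x=[7.6474] v=[-1.5765]
Step 31: x=[7.5717] v=[-1.5149]
Step 32: x=[7.4994] v=[-1.4461]
Step 33: x=[7.4309] v=[-1.3705]
Step 34: x=[7.3665] v=[-1.2884]
Step 35: x=[7.3065] v=[-1.2002]
Step 36: x=[7.2512] v=[-1.1064]
Step 37: x=[7.2008] v=[-1.0073]
Step 38: x=[7.1556] v=[-0.9035]
Step 39: x=[7.1158] v=[-0.7954]
Step 40: x=[7.0816] v=[-0.6836]
Step 41: x=[7.0532] v=[-0.5685]
Step 42: x=[7.0307] v=[-0.4507]
Step 43: x=[7.0142] v=[-0.3308]
Step 44: x=[7.0037] v=[-0.2094]
Step 45: x=[6.9994] v=[-0.0870]
v[0] did not become non-negative within 45 steps; using fallback time=2.2500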